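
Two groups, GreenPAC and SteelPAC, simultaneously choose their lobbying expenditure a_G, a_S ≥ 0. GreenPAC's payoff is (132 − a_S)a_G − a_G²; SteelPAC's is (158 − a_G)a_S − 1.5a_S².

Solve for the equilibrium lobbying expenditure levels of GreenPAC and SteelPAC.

Expanding GreenPAC's payoff: 132a_G − a_Sa_G − a_G².
∂π/∂a_G = 132 − a_S − 2a_G = 0, so a_G = 66 − 0.5a_S.
Likewise for SteelPAC: a_S = 158/3 − (1/3)a_G.
Solving the two reaction functions simultaneously: (1 − (−0.5)(−1/3))a_G = 66 − 0.5·(158/3), so (5/6)a_G = 119/3 and a_G = 47.6.
Then a_S = 158/3 − (1/3)·47.6 = 36.8.

47.6, 36.8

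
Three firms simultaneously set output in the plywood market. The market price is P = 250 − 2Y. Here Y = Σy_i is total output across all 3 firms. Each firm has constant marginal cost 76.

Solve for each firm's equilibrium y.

A representative firm's profit is π_i = y_i(250 − 2Y) − 76y_i, with Y = y_i + Σ_{j≠i} y_j.
First-order condition: 174 − 4y_i − 2Σ_{j≠i} y_j = 0.
In a symmetric equilibrium every firm chooses the same y, so Σ_{j≠i} y_j = 2y. The condition becomes 174 − 8y = 0, giving y = 174/8 = 21.75.

21.75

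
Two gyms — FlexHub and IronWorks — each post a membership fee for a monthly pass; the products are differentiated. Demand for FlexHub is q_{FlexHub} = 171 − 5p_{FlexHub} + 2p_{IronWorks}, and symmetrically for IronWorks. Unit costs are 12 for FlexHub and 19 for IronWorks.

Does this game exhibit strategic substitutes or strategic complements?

strategic complements

FlexHub's profit: π = (p_{FlexHub} − 12)(171 − 5p_{FlexHub} + 2p_{IronWorks}).
∂π/∂p_{FlexHub} = 231 − 10p_{FlexHub} + 2p_{IronWorks} = 0 ⇒ p_{FlexHub} = 23.1 + 0.2p_{IronWorks}.
The best-response slope dp_{FlexHub}/dp_{IronWorks} = 0.2 > 0: the reaction function is upward-sloping, so the choices are strategic complements.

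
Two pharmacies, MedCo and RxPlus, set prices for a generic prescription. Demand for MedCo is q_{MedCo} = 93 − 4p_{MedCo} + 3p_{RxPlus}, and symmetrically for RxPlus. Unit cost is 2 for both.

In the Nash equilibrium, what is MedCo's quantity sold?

72.8

MedCo's profit: π = (p_{MedCo} − 2)(93 − 4p_{MedCo} + 3p_{RxPlus}).
∂π/∂p_{MedCo} = 101 − 8p_{MedCo} + 3p_{RxPlus} = 0 ⇒ p_{MedCo} = 12.625 + 0.375p_{RxPlus}.
The game is symmetric, so in equilibrium p_{RxPlus} = p_{MedCo}: the reaction function gives 0.625p_{MedCo} = 12.625, hence p_{MedCo} = 20.2.
q_{MedCo} = 93 − 4·20.2 + 3·20.2 = 72.8.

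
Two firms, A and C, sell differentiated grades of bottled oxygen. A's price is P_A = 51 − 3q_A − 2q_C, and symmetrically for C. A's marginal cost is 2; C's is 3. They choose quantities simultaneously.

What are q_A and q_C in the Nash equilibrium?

6.1875, 5.9375

Firm A's profit: π = q_A(51 − 3q_A − 2q_C) − 2q_A.
∂π/∂q_A = 49 − 6q_A − 2q_C = 0 ⇒ q_A = 49/6 − (1/3)q_C.
Similarly q_C = 8 − (1/3)q_A.
Plugging q_C into A's best response: q_A = 49/6 − (1/3)(8 − (1/3)q_A) ⇒ (8/9)q_A = 5.5, so q_A = 6.1875.
Then q_C = 8 − (1/3)·6.1875 = 5.9375.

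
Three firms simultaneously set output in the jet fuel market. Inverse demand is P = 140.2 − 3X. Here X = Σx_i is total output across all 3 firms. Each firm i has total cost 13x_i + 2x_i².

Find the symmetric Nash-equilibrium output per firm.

7.95

A representative firm's profit is π_i = x_i(140.2 − 3X) − 13x_i − 2x_i², with X = x_i + Σ_{j≠i} x_j.
First-order condition: 127.2 − 10x_i − 3Σ_{j≠i} x_j = 0.
In a symmetric equilibrium every firm chooses the same x, so Σ_{j≠i} x_j = 2x. The condition becomes 127.2 − 16x = 0, giving x = 127.2/16 = 7.95.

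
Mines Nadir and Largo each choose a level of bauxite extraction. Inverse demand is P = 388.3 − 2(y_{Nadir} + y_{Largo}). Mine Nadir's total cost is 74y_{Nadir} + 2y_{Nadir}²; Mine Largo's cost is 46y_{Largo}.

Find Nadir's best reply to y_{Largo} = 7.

Mine Nadir's profit: π = y_{Nadir}(388.3 − 2(y_{Nadir} + y_{Largo})) − 74y_{Nadir} − 2y_{Nadir}².
∂π/∂y_{Nadir} = 314.3 − 8y_{Nadir} − 2y_{Largo} = 0, so y_{Nadir} = 39.2875 − 0.25y_{Largo}.
At y_{Largo} = 7: y_{Nadir} = 39.2875 − 0.25·7 = 37.5375.

37.5375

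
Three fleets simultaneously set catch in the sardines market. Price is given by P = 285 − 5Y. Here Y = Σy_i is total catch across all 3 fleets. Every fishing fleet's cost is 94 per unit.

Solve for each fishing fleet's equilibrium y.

9.55

A representative fishing fleet's profit is π_i = y_i(285 − 5Y) − 94y_i, with Y = y_i + Σ_{j≠i} y_j.
First-order condition: 191 − 10y_i − 5Σ_{j≠i} y_j = 0.
With identical fishing fleets, set every y_j = y: then 191 − 10y − 10y = 0, i.e. y = 191/20 = 9.55.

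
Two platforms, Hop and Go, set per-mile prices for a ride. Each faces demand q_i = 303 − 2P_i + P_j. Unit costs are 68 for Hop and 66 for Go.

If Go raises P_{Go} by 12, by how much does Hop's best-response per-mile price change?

Hop's profit: π = (P_{Hop} − 68)(303 − 2P_{Hop} + P_{Go}).
∂π/∂P_{Hop} = 439 − 4P_{Hop} + P_{Go} = 0 ⇒ P_{Hop} = 109.75 + 0.25P_{Go}.
The reaction-function slope is 0.25, so a 12-unit rise in P_{Go} moves P_{Hop} by 0.25 × 12 = 3. Hop's best response rises — the actions are strategic complements.

3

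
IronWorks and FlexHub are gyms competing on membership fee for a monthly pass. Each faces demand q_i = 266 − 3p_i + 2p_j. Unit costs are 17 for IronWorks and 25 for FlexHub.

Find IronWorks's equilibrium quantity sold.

IronWorks's profit: π = (p_{IronWorks} − 17)(266 − 3p_{IronWorks} + 2p_{FlexHub}).
∂π/∂p_{IronWorks} = 317 − 6p_{IronWorks} + 2p_{FlexHub} = 0 ⇒ p_{IronWorks} = 317/6 + (1/3)p_{FlexHub}.
Similarly p_{FlexHub} = 341/6 + (1/3)p_{IronWorks}.
Solving the two reaction functions simultaneously: (1 − (1/3)(1/3))p_{IronWorks} = 317/6 + (1/3)·(341/6), so (8/9)p_{IronWorks} = 646/9 and p_{IronWorks} = 80.75.
Then p_{FlexHub} = 341/6 + (1/3)·80.75 = 83.75.
q_{IronWorks} = 266 − 3·80.75 + 2·83.75 = 191.25.

191.25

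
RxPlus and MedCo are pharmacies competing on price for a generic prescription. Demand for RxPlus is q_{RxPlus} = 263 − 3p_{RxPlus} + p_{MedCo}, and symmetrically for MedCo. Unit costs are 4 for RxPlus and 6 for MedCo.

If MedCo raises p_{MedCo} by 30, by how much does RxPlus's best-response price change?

5

RxPlus's profit: π = (p_{RxPlus} − 4)(263 − 3p_{RxPlus} + p_{MedCo}).
∂π/∂p_{RxPlus} = 275 − 6p_{RxPlus} + p_{MedCo} = 0 ⇒ p_{RxPlus} = 275/6 + (1/6)p_{MedCo}.
The reaction-function slope is 1/6, so a 30-unit rise in p_{MedCo} moves p_{RxPlus} by 1/6 × 30 = 5. RxPlus's best response rises — the actions are strategic complements.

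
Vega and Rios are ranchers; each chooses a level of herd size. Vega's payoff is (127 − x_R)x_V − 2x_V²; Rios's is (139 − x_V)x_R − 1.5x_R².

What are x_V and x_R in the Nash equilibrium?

22, 39

Expanding Vega's payoff: 127x_V − x_Rx_V − 2x_V².
∂π/∂x_V = 127 − x_R − 4x_V = 0, so x_V = 31.75 − 0.25x_R.
Likewise for Rios: x_R = 139/3 − (1/3)x_V.
Solving the two reaction functions simultaneously: (1 − (−0.25)(−1/3))x_V = 31.75 − 0.25·(139/3), so (11/12)x_V = 121/6 and x_V = 22.
Then x_R = 139/3 − (1/3)·22 = 39.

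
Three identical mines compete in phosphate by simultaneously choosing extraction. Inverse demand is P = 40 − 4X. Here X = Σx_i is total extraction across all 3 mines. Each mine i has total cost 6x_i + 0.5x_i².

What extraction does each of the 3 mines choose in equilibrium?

A representative mine's profit is π_i = x_i(40 − 4X) − 6x_i − 0.5x_i², with X = x_i + Σ_{j≠i} x_j.
First-order condition: 34 − 9x_i − 4Σ_{j≠i} x_j = 0.
In a symmetric equilibrium every mine chooses the same x, so Σ_{j≠i} x_j = 2x. The condition becomes 34 − 17x = 0, giving x = 34/17 = 2.

2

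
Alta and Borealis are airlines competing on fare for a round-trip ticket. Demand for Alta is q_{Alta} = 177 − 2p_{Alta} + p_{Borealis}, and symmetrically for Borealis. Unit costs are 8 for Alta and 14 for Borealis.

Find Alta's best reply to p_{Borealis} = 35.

Alta's profit: π = (p_{Alta} − 8)(177 − 2p_{Alta} + p_{Borealis}).
∂π/∂p_{Alta} = 193 − 4p_{Alta} + p_{Borealis} = 0 ⇒ p_{Alta} = 48.25 + 0.25p_{Borealis}.
At p_{Borealis} = 35: p_{Alta} = 48.25 + 0.25·35 = 57.

57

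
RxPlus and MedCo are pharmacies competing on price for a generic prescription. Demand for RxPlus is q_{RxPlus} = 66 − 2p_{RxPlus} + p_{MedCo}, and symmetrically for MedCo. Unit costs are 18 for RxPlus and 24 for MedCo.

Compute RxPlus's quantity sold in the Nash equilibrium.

33.6

RxPlus's profit: π = (p_{RxPlus} − 18)(66 − 2p_{RxPlus} + p_{MedCo}).
∂π/∂p_{RxPlus} = 102 − 4p_{RxPlus} + p_{MedCo} = 0 ⇒ p_{RxPlus} = 25.5 + 0.25p_{MedCo}.
Similarly p_{MedCo} = 28.5 + 0.25p_{RxPlus}.
Substituting the second reaction function into the first: p_{RxPlus} = 25.5 + 0.25(28.5 + 0.25p_{RxPlus}), which gives 0.9375p_{RxPlus} = 32.625 ⇒ p_{RxPlus} = 34.8.
Then p_{MedCo} = 28.5 + 0.25·34.8 = 37.2.
q_{RxPlus} = 66 − 2·34.8 + 37.2 = 33.6.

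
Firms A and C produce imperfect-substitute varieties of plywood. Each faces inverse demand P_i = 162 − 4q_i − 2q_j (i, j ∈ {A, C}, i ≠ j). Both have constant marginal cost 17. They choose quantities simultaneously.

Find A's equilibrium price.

75

Firm A's profit: π = q_A(162 − 4q_A − 2q_C) − 17q_A.
∂π/∂q_A = 145 − 8q_A − 2q_C = 0 ⇒ q_A = 18.125 − 0.25q_C.
Setting q_A = q_C in the reaction function: q_A = 18.125 − 0.25q_A, so q_A = 18.125 / 1.25 = 14.5.
P_A = 162 − 4·14.5 − 2·14.5 = 75.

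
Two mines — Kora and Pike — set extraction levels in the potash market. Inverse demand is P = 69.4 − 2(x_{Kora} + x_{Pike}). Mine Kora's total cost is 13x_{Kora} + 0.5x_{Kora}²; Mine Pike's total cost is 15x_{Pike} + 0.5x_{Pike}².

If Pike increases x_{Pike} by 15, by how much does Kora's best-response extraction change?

-6

Mine Kora's profit: π = x_{Kora}(69.4 − 2(x_{Kora} + x_{Pike})) − 13x_{Kora} − 0.5x_{Kora}².
∂π/∂x_{Kora} = 56.4 − 5x_{Kora} − 2x_{Pike} = 0, so x_{Kora} = 11.28 − 0.4x_{Pike}.
The reaction-function slope is −0.4, so a 15-unit rise in x_{Pike} moves x_{Kora} by −0.4 × 15 = −6. Kora's best response falls — the actions are strategic substitutes.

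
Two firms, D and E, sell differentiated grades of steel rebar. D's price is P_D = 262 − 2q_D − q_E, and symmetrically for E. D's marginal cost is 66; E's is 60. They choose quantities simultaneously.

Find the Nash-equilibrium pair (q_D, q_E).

38.8, 40.8

Firm D's profit: π = q_D(262 − 2q_D − q_E) − 66q_D.
∂π/∂q_D = 196 − 4q_D − q_E = 0 ⇒ q_D = 49 − 0.25q_E.
Similarly q_E = 50.5 − 0.25q_D.
Plugging q_E into D's best response: q_D = 49 − 0.25(50.5 − 0.25q_D) ⇒ 0.9375q_D = 36.375, so q_D = 38.8.
Then q_E = 50.5 − 0.25·38.8 = 40.8.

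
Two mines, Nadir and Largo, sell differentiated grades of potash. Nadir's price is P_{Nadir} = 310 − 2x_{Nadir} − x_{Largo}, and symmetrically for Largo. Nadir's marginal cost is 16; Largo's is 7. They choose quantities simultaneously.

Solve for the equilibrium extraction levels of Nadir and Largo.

58.2, 61.2

Mine Nadir's profit: π = x_{Nadir}(310 − 2x_{Nadir} − x_{Largo}) − 16x_{Nadir}.
∂π/∂x_{Nadir} = 294 − 4x_{Nadir} − x_{Largo} = 0 ⇒ x_{Nadir} = 73.5 − 0.25x_{Largo}.
Similarly x_{Largo} = 75.75 − 0.25x_{Nadir}.
Solving the two reaction functions simultaneously: (1 − (−0.25)(−0.25))x_{Nadir} = 73.5 − 0.25·75.75, so 0.9375x_{Nadir} = 54.5625 and x_{Nadir} = 58.2.
Then x_{Largo} = 75.75 − 0.25·58.2 = 61.2.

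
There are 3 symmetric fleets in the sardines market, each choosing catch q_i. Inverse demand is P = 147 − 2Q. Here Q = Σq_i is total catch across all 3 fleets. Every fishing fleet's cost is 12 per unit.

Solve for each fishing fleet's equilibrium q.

A representative fishing fleet's profit is π_i = q_i(147 − 2Q) − 12q_i, with Q = q_i + Σ_{j≠i} q_j.
First-order condition: 135 − 4q_i − 2Σ_{j≠i} q_j = 0.
With identical fishing fleets, set every q_j = q: then 135 − 4q − 4q = 0, i.e. q = 135/8 = 16.875.

16.875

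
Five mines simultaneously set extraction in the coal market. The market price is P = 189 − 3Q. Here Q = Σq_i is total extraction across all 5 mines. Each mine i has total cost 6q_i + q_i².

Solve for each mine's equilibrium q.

9.15

A representative mine's profit is π_i = q_i(189 − 3Q) − 6q_i − q_i², with Q = q_i + Σ_{j≠i} q_j.
First-order condition: 183 − 8q_i − 3Σ_{j≠i} q_j = 0.
Imposing symmetry (q_j = q for all j) turns Σ_{j≠i} q_j into 4q, so 183 = 20q and q = 9.15.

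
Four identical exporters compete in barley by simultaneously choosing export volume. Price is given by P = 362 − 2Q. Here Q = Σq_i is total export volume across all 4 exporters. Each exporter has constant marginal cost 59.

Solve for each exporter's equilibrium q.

30.3

A representative exporter's profit is π_i = q_i(362 − 2Q) − 59q_i, with Q = q_i + Σ_{j≠i} q_j.
First-order condition: 303 − 4q_i − 2Σ_{j≠i} q_j = 0.
With identical exporters, set every q_j = q: then 303 − 4q − 6q = 0, i.e. q = 303/10 = 30.3.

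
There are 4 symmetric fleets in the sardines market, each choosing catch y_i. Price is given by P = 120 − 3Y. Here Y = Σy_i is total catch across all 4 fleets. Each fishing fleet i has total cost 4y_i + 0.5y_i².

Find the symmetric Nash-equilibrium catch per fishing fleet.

7.25

A representative fishing fleet's profit is π_i = y_i(120 − 3Y) − 4y_i − 0.5y_i², with Y = y_i + Σ_{j≠i} y_j.
First-order condition: 116 − 7y_i − 3Σ_{j≠i} y_j = 0.
In a symmetric equilibrium every fishing fleet chooses the same y, so Σ_{j≠i} y_j = 3y. The condition becomes 116 − 16y = 0, giving y = 116/16 = 7.25.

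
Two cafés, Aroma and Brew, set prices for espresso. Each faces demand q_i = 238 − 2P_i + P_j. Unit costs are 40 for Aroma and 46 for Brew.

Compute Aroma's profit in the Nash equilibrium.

Aroma's profit: π = (P_{Aroma} − 40)(238 − 2P_{Aroma} + P_{Brew}).
∂π/∂P_{Aroma} = 318 − 4P_{Aroma} + P_{Brew} = 0 ⇒ P_{Aroma} = 79.5 + 0.25P_{Brew}.
Similarly P_{Brew} = 82.5 + 0.25P_{Aroma}.
Plugging P_{Brew} into Aroma's best response: P_{Aroma} = 79.5 + 0.25(82.5 + 0.25P_{Aroma}) ⇒ 0.9375P_{Aroma} = 100.125, so P_{Aroma} = 106.8.
Then P_{Brew} = 82.5 + 0.25·106.8 = 109.2.
q_{Aroma} = 238 − 2·106.8 + 109.2 = 133.6.
Profit = (106.8 − 40)·133.6 = 8924.48.

8924.48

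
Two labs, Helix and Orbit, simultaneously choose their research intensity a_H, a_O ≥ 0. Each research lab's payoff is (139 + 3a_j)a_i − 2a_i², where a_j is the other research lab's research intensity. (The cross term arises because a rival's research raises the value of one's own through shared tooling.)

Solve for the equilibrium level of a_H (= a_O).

139

Helix's payoff is (139 + 3a_O)a_H − 2a_H².
∂π/∂a_H = 139 + 3a_O − 4a_H = 0, so a_H = 34.75 + 0.75a_O.
Setting a_H = a_O in the reaction function: a_H = 34.75 + 0.75a_H, so a_H = 34.75 / 0.25 = 139.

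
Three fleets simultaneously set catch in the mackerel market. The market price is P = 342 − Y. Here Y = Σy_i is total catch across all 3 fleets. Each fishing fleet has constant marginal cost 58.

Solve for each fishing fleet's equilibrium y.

A representative fishing fleet's profit is π_i = y_i(342 − Y) − 58y_i, with Y = y_i + Σ_{j≠i} y_j.
First-order condition: 284 − 2y_i − Σ_{j≠i} y_j = 0.
With identical fishing fleets, set every y_j = y: then 284 − 2y − 2y = 0, i.e. y = 284/4 = 71.

71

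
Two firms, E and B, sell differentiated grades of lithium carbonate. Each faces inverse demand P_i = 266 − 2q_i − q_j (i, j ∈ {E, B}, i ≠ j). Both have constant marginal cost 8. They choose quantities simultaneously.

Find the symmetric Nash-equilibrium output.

Firm E's profit: π = q_E(266 − 2q_E − q_B) − 8q_E.
∂π/∂q_E = 258 − 4q_E − q_B = 0 ⇒ q_E = 64.5 − 0.25q_B.
The game is symmetric, so in equilibrium q_B = q_E: the reaction function gives 1.25q_E = 64.5, hence q_E = 51.6.

51.6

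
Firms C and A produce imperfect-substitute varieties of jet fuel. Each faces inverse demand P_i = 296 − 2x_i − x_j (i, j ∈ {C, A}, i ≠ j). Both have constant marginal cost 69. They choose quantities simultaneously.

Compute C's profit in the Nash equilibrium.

Firm C's profit: π = x_C(296 − 2x_C − x_A) − 69x_C.
∂π/∂x_C = 227 − 4x_C − x_A = 0 ⇒ x_C = 56.75 − 0.25x_A.
The game is symmetric, so in equilibrium x_A = x_C: the reaction function gives 1.25x_C = 56.75, hence x_C = 45.4.
P_C = 296 − 2·45.4 − 45.4 = 159.8.
Profit = (159.8 − 69)·45.4 = 4122.32.

4122.32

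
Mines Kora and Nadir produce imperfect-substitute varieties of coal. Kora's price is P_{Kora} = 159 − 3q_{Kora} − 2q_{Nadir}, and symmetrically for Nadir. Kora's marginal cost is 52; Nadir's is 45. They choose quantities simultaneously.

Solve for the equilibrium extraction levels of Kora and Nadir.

12.9375, 14.6875

Mine Kora's profit: π = q_{Kora}(159 − 3q_{Kora} − 2q_{Nadir}) − 52q_{Kora}.
∂π/∂q_{Kora} = 107 − 6q_{Kora} − 2q_{Nadir} = 0 ⇒ q_{Kora} = 107/6 − (1/3)q_{Nadir}.
Similarly q_{Nadir} = 19 − (1/3)q_{Kora}.
Solving the two reaction functions simultaneously: (1 − (−1/3)(−1/3))q_{Kora} = 107/6 − (1/3)·19, so (8/9)q_{Kora} = 11.5 and q_{Kora} = 12.9375.
Then q_{Nadir} = 19 − (1/3)·12.9375 = 14.6875.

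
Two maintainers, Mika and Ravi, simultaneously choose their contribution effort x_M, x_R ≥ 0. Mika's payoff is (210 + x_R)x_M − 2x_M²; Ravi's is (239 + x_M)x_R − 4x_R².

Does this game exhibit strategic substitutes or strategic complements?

strategic complements

Expanding Mika's payoff: 210x_M + x_Rx_M − 2x_M².
∂π/∂x_M = 210 + x_R − 4x_M = 0, so x_M = 52.5 + 0.25x_R.
The best-response slope dx_M/dx_R = 0.25 > 0: the reaction function is upward-sloping, so the choices are strategic complements.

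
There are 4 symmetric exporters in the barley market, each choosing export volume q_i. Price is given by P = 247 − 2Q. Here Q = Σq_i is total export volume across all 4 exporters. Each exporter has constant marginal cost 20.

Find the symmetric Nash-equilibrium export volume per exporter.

22.7

A representative exporter's profit is π_i = q_i(247 − 2Q) − 20q_i, with Q = q_i + Σ_{j≠i} q_j.
First-order condition: 227 − 4q_i − 2Σ_{j≠i} q_j = 0.
With identical exporters, set every q_j = q: then 227 − 4q − 6q = 0, i.e. q = 227/10 = 22.7.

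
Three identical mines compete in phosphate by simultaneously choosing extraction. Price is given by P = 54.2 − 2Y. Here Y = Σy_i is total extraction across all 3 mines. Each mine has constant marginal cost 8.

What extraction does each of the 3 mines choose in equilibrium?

5.775

A representative mine's profit is π_i = y_i(54.2 − 2Y) − 8y_i, with Y = y_i + Σ_{j≠i} y_j.
First-order condition: 46.2 − 4y_i − 2Σ_{j≠i} y_j = 0.
With identical mines, set every y_j = y: then 46.2 − 4y − 4y = 0, i.e. y = 46.2/8 = 5.775.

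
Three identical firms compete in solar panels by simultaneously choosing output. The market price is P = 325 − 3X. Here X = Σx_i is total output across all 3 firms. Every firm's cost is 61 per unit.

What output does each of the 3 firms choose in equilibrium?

22

A representative firm's profit is π_i = x_i(325 − 3X) − 61x_i, with X = x_i + Σ_{j≠i} x_j.
First-order condition: 264 − 6x_i − 3Σ_{j≠i} x_j = 0.
With identical firms, set every x_j = x: then 264 − 6x − 6x = 0, i.e. x = 264/12 = 22.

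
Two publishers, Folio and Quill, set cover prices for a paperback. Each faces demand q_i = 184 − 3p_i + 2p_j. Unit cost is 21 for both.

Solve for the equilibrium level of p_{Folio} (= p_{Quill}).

Folio's profit: π = (p_{Folio} − 21)(184 − 3p_{Folio} + 2p_{Quill}).
∂π/∂p_{Folio} = 247 − 6p_{Folio} + 2p_{Quill} = 0 ⇒ p_{Folio} = 247/6 + (1/3)p_{Quill}.
The game is symmetric, so in equilibrium p_{Quill} = p_{Folio}: the reaction function gives (2/3)p_{Folio} = 247/6, hence p_{Folio} = 61.75.

61.75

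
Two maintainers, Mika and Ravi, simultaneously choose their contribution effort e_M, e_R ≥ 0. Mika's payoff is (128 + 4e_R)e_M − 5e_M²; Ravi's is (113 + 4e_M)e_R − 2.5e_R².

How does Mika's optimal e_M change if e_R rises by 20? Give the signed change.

8

Expanding Mika's payoff: 128e_M + 4e_Re_M − 5e_M².
∂π/∂e_M = 128 + 4e_R − 10e_M = 0, so e_M = 12.8 + 0.4e_R.
The reaction-function slope is 0.4, so a 20-unit rise in e_R moves e_M by 0.4 × 20 = 8. Mika's best response rises — the actions are strategic complements.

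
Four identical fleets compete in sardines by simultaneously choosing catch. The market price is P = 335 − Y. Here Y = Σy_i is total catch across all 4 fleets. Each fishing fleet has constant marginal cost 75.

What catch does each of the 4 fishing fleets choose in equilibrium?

A representative fishing fleet's profit is π_i = y_i(335 − Y) − 75y_i, with Y = y_i + Σ_{j≠i} y_j.
First-order condition: 260 − 2y_i − Σ_{j≠i} y_j = 0.
Imposing symmetry (y_j = y for all j) turns Σ_{j≠i} y_j into 3y, so 260 = 5y and y = 52.

52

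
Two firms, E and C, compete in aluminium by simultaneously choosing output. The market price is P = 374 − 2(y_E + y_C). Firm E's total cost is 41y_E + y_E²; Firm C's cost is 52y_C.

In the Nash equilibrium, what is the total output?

97.7

Firm E's profit: π = y_E(374 − 2(y_E + y_C)) − 41y_E − y_E².
∂π/∂y_E = 333 − 6y_E − 2y_C = 0, so y_E = 55.5 − (1/3)y_C.
For C: ∂π/∂y_C = 322 − 4y_C − 2y_E = 0 ⇒ y_C = 80.5 − 0.5y_E.
Substituting the second reaction function into the first: y_E = 55.5 − (1/3)(80.5 − 0.5y_E), which gives (5/6)y_E = 86/3 ⇒ y_E = 34.4.
Then y_C = 80.5 − 0.5·34.4 = 63.3.
Total output: 34.4 + 63.3 = 97.7.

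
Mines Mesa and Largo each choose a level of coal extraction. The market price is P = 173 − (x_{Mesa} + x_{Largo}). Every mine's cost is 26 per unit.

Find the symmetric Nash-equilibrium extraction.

Mine Mesa's profit: π = x_{Mesa}(173 − (x_{Mesa} + x_{Largo})) − 26x_{Mesa}.
∂π/∂x_{Mesa} = 147 − 2x_{Mesa} − x_{Largo} = 0, so x_{Mesa} = 73.5 − 0.5x_{Largo}.
Setting x_{Mesa} = x_{Largo} in the reaction function: x_{Mesa} = 73.5 − 0.5x_{Mesa}, so x_{Mesa} = 73.5 / 1.5 = 49.

49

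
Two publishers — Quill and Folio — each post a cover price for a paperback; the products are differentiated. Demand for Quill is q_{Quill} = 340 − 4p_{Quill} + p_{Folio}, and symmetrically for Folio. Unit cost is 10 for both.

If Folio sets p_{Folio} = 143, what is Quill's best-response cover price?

Quill's profit: π = (p_{Quill} − 10)(340 − 4p_{Quill} + p_{Folio}).
∂π/∂p_{Quill} = 380 − 8p_{Quill} + p_{Folio} = 0 ⇒ p_{Quill} = 47.5 + 0.125p_{Folio}.
At p_{Folio} = 143: p_{Quill} = 47.5 + 0.125·143 = 65.375.

65.375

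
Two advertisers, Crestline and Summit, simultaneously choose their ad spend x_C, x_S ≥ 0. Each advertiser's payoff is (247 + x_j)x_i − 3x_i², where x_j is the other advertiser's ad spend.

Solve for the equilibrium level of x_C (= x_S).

49.4

Crestline's payoff is (247 + x_S)x_C − 3x_C².
∂π/∂x_C = 247 + x_S − 6x_C = 0, so x_C = 247/6 + (1/6)x_S.
By symmetry x_S = x_C; substituting into the reaction function, (5/6)x_C = 247/6 and x_C = 49.4.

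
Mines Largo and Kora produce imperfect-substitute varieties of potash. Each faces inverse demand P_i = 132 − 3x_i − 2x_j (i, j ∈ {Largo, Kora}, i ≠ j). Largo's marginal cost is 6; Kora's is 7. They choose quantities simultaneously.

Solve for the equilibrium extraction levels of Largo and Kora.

Mine Largo's profit: π = x_{Largo}(132 − 3x_{Largo} − 2x_{Kora}) − 6x_{Largo}.
∂π/∂x_{Largo} = 126 − 6x_{Largo} − 2x_{Kora} = 0 ⇒ x_{Largo} = 21 − (1/3)x_{Kora}.
Similarly x_{Kora} = 125/6 − (1/3)x_{Largo}.
Substituting the second reaction function into the first: x_{Largo} = 21 − (1/3)(125/6 − (1/3)x_{Largo}), which gives (8/9)x_{Largo} = 253/18 ⇒ x_{Largo} = 15.8125.
Then x_{Kora} = 125/6 − (1/3)·15.8125 = 15.5625.

15.8125, 15.5625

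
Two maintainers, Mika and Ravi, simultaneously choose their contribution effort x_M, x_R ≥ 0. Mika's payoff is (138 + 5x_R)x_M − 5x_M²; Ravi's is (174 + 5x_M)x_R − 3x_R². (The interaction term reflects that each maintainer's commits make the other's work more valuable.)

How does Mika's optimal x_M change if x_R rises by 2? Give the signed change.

Expanding Mika's payoff: 138x_M + 5x_Rx_M − 5x_M².
∂π/∂x_M = 138 + 5x_R − 10x_M = 0, so x_M = 13.8 + 0.5x_R.
The reaction-function slope is 0.5, so a 2-unit rise in x_R moves x_M by 0.5 × 2 = 1. Mika's best response rises — the actions are strategic complements.

1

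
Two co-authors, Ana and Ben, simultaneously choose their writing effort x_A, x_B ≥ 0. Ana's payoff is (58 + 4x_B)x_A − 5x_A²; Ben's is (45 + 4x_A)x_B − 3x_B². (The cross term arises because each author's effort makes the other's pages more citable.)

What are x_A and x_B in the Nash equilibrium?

12, 15.5

Expanding Ana's payoff: 58x_A + 4x_Bx_A − 5x_A².
∂π/∂x_A = 58 + 4x_B − 10x_A = 0, so x_A = 5.8 + 0.4x_B.
Likewise for Ben: x_B = 7.5 + (2/3)x_A.
Substituting the second reaction function into the first: x_A = 5.8 + 0.4(7.5 + (2/3)x_A), which gives (11/15)x_A = 8.8 ⇒ x_A = 12.
Then x_B = 7.5 + (2/3)·12 = 15.5.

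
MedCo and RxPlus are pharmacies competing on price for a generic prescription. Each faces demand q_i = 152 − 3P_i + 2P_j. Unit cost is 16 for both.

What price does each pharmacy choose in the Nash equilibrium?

50

MedCo's profit: π = (P_{MedCo} − 16)(152 − 3P_{MedCo} + 2P_{RxPlus}).
∂π/∂P_{MedCo} = 200 − 6P_{MedCo} + 2P_{RxPlus} = 0 ⇒ P_{MedCo} = 100/3 + (1/3)P_{RxPlus}.
By symmetry P_{RxPlus} = P_{MedCo}; substituting into the reaction function, (2/3)P_{MedCo} = 100/3 and P_{MedCo} = 50.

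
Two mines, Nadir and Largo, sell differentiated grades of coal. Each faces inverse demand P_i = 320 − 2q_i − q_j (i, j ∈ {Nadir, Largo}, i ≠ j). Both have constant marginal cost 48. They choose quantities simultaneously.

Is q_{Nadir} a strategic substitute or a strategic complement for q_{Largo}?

strategic substitutes

Mine Nadir's profit: π = q_{Nadir}(320 − 2q_{Nadir} − q_{Largo}) − 48q_{Nadir}.
∂π/∂q_{Nadir} = 272 − 4q_{Nadir} − q_{Largo} = 0 ⇒ q_{Nadir} = 68 − 0.25q_{Largo}.
The best-response slope dq_{Nadir}/dq_{Largo} = −0.25 < 0: the reaction function is downward-sloping, so the choices are strategic substitutes.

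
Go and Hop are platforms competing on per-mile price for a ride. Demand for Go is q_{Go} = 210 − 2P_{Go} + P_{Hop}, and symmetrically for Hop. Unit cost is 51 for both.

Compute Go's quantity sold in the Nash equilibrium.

106

Go's profit: π = (P_{Go} − 51)(210 − 2P_{Go} + P_{Hop}).
∂π/∂P_{Go} = 312 − 4P_{Go} + P_{Hop} = 0 ⇒ P_{Go} = 78 + 0.25P_{Hop}.
By symmetry P_{Hop} = P_{Go}; substituting into the reaction function, 0.75P_{Go} = 78 and P_{Go} = 104.
q_{Go} = 210 − 2·104 + 104 = 106.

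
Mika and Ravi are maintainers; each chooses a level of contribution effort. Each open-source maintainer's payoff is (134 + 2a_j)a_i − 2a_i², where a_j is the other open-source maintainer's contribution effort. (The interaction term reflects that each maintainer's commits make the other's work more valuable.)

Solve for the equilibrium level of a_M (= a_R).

Mika's payoff is (134 + 2a_R)a_M − 2a_M².
∂π/∂a_M = 134 + 2a_R − 4a_M = 0, so a_M = 33.5 + 0.5a_R.
Setting a_M = a_R in the reaction function: a_M = 33.5 + 0.5a_M, so a_M = 33.5 / 0.5 = 67.

67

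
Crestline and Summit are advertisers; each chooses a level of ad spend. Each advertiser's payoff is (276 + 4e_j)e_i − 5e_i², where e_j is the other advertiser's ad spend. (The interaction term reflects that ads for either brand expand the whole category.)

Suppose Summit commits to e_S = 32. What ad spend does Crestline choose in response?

40.4

Crestline's payoff is (276 + 4e_S)e_C − 5e_C².
∂π/∂e_C = 276 + 4e_S − 10e_C = 0, so e_C = 27.6 + 0.4e_S.
At e_S = 32: e_C = 27.6 + 0.4·32 = 40.4.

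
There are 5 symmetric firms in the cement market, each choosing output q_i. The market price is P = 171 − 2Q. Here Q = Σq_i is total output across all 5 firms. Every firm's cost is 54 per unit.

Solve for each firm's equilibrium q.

A representative firm's profit is π_i = q_i(171 − 2Q) − 54q_i, with Q = q_i + Σ_{j≠i} q_j.
First-order condition: 117 − 4q_i − 2Σ_{j≠i} q_j = 0.
In a symmetric equilibrium every firm chooses the same q, so Σ_{j≠i} q_j = 4q. The condition becomes 117 − 12q = 0, giving q = 117/12 = 9.75.

9.75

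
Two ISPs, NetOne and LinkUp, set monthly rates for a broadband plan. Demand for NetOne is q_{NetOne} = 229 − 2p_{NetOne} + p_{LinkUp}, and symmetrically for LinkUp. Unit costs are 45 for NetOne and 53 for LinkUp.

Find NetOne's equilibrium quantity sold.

NetOne's profit: π = (p_{NetOne} − 45)(229 − 2p_{NetOne} + p_{LinkUp}).
∂π/∂p_{NetOne} = 319 − 4p_{NetOne} + p_{LinkUp} = 0 ⇒ p_{NetOne} = 79.75 + 0.25p_{LinkUp}.
Similarly p_{LinkUp} = 83.75 + 0.25p_{NetOne}.
Plugging p_{LinkUp} into NetOne's best response: p_{NetOne} = 79.75 + 0.25(83.75 + 0.25p_{NetOne}) ⇒ 0.9375p_{NetOne} = 100.6875, so p_{NetOne} = 107.4.
Then p_{LinkUp} = 83.75 + 0.25·107.4 = 110.6.
q_{NetOne} = 229 − 2·107.4 + 110.6 = 124.8.

124.8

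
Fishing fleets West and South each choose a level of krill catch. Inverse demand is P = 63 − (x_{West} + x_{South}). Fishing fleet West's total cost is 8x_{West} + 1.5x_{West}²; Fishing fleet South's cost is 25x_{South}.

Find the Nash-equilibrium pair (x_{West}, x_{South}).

Fishing fleet West's profit: π = x_{West}(63 − (x_{West} + x_{South})) − 8x_{West} − 1.5x_{West}².
∂π/∂x_{West} = 55 − 5x_{West} − x_{South} = 0, so x_{West} = 11 − 0.2x_{South}.
For South: ∂π/∂x_{South} = 38 − 2x_{South} − x_{West} = 0 ⇒ x_{South} = 19 − 0.5x_{West}.
Substituting the second reaction function into the first: x_{West} = 11 − 0.2(19 − 0.5x_{West}), which gives 0.9x_{West} = 7.2 ⇒ x_{West} = 8.
Then x_{South} = 19 − 0.5·8 = 15.

8, 15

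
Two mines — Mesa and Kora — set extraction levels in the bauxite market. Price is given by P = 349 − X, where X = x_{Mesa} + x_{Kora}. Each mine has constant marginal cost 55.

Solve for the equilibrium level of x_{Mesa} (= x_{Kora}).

98

Mine Mesa's profit: π = x_{Mesa}(349 − (x_{Mesa} + x_{Kora})) − 55x_{Mesa}.
∂π/∂x_{Mesa} = 294 − 2x_{Mesa} − x_{Kora} = 0, so x_{Mesa} = 147 − 0.5x_{Kora}.
By symmetry x_{Kora} = x_{Mesa}; substituting into the reaction function, 1.5x_{Mesa} = 147 and x_{Mesa} = 98.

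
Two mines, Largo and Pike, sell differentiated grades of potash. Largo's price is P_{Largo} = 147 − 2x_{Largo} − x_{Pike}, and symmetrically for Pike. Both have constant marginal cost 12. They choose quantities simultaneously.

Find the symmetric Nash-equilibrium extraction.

Mine Largo's profit: π = x_{Largo}(147 − 2x_{Largo} − x_{Pike}) − 12x_{Largo}.
∂π/∂x_{Largo} = 135 − 4x_{Largo} − x_{Pike} = 0 ⇒ x_{Largo} = 33.75 − 0.25x_{Pike}.
The game is symmetric, so in equilibrium x_{Pike} = x_{Largo}: the reaction function gives 1.25x_{Largo} = 33.75, hence x_{Largo} = 27.

27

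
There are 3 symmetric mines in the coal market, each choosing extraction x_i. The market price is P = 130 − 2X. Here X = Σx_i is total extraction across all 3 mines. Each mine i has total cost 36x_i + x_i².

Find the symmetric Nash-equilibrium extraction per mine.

9.4

A representative mine's profit is π_i = x_i(130 − 2X) − 36x_i − x_i², with X = x_i + Σ_{j≠i} x_j.
First-order condition: 94 − 6x_i − 2Σ_{j≠i} x_j = 0.
In a symmetric equilibrium every mine chooses the same x, so Σ_{j≠i} x_j = 2x. The condition becomes 94 − 10x = 0, giving x = 94/10 = 9.4.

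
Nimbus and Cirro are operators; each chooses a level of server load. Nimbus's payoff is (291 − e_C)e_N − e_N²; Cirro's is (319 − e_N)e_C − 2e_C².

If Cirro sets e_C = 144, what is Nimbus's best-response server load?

73.5

Expanding Nimbus's payoff: 291e_N − e_Ce_N − e_N².
∂π/∂e_N = 291 − e_C − 2e_N = 0, so e_N = 145.5 − 0.5e_C.
At e_C = 144: e_N = 145.5 − 0.5·144 = 73.5.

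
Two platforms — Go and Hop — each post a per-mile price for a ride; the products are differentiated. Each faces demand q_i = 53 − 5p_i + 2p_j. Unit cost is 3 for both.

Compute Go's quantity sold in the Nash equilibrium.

27.5

Go's profit: π = (p_{Go} − 3)(53 − 5p_{Go} + 2p_{Hop}).
∂π/∂p_{Go} = 68 − 10p_{Go} + 2p_{Hop} = 0 ⇒ p_{Go} = 6.8 + 0.2p_{Hop}.
The game is symmetric, so in equilibrium p_{Hop} = p_{Go}: the reaction function gives 0.8p_{Go} = 6.8, hence p_{Go} = 8.5.
q_{Go} = 53 − 5·8.5 + 2·8.5 = 27.5.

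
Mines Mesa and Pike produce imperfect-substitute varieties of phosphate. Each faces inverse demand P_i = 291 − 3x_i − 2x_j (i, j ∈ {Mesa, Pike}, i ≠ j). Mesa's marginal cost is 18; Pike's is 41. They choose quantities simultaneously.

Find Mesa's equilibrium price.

124.6875

Mine Mesa's profit: π = x_{Mesa}(291 − 3x_{Mesa} − 2x_{Pike}) − 18x_{Mesa}.
∂π/∂x_{Mesa} = 273 − 6x_{Mesa} − 2x_{Pike} = 0 ⇒ x_{Mesa} = 45.5 − (1/3)x_{Pike}.
Similarly x_{Pike} = 125/3 − (1/3)x_{Mesa}.
Substituting the second reaction function into the first: x_{Mesa} = 45.5 − (1/3)(125/3 − (1/3)x_{Mesa}), which gives (8/9)x_{Mesa} = 569/18 ⇒ x_{Mesa} = 35.5625.
Then x_{Pike} = 125/3 − (1/3)·35.5625 = 29.8125.
P_{Mesa} = 291 − 3·35.5625 − 2·29.8125 = 124.6875.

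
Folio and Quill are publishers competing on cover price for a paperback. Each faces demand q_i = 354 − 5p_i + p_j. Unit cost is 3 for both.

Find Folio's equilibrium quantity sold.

Folio's profit: π = (p_{Folio} − 3)(354 − 5p_{Folio} + p_{Quill}).
∂π/∂p_{Folio} = 369 − 10p_{Folio} + p_{Quill} = 0 ⇒ p_{Folio} = 36.9 + 0.1p_{Quill}.
Setting p_{Folio} = p_{Quill} in the reaction function: p_{Folio} = 36.9 + 0.1p_{Folio}, so p_{Folio} = 36.9 / 0.9 = 41.
q_{Folio} = 354 − 5·41 + 41 = 190.

190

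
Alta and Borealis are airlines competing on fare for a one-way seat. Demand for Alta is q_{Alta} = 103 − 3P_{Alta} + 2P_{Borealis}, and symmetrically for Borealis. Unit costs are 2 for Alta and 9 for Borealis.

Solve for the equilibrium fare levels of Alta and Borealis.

28.5625, 31.1875

Alta's profit: π = (P_{Alta} − 2)(103 − 3P_{Alta} + 2P_{Borealis}).
∂π/∂P_{Alta} = 109 − 6P_{Alta} + 2P_{Borealis} = 0 ⇒ P_{Alta} = 109/6 + (1/3)P_{Borealis}.
Similarly P_{Borealis} = 65/3 + (1/3)P_{Alta}.
Plugging P_{Borealis} into Alta's best response: P_{Alta} = 109/6 + (1/3)(65/3 + (1/3)P_{Alta}) ⇒ (8/9)P_{Alta} = 457/18, so P_{Alta} = 28.5625.
Then P_{Borealis} = 65/3 + (1/3)·28.5625 = 31.1875.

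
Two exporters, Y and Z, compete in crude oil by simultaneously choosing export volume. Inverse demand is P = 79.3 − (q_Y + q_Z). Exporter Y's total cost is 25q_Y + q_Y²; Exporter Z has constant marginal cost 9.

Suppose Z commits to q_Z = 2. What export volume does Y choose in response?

13.075

Exporter Y's profit: π = q_Y(79.3 − (q_Y + q_Z)) − 25q_Y − q_Y².
∂π/∂q_Y = 54.3 − 4q_Y − q_Z = 0, so q_Y = 13.575 − 0.25q_Z.
At q_Z = 2: q_Y = 13.575 − 0.25·2 = 13.075.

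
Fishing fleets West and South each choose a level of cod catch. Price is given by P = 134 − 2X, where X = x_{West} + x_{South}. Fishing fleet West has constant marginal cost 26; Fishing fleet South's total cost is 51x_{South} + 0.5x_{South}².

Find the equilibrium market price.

Fishing fleet West's profit: π = x_{West}(134 − 2(x_{West} + x_{South})) − 26x_{West}.
∂π/∂x_{West} = 108 − 4x_{West} − 2x_{South} = 0, so x_{West} = 27 − 0.5x_{South}.
For South: ∂π/∂x_{South} = 83 − 5x_{South} − 2x_{West} = 0 ⇒ x_{South} = 16.6 − 0.4x_{West}.
Plugging x_{South} into West's best response: x_{West} = 27 − 0.5(16.6 − 0.4x_{West}) ⇒ 0.8x_{West} = 18.7, so x_{West} = 23.375.
Then x_{South} = 16.6 − 0.4·23.375 = 7.25.
Equilibrium price: P = 134 − 2·30.625 = 72.75.

72.75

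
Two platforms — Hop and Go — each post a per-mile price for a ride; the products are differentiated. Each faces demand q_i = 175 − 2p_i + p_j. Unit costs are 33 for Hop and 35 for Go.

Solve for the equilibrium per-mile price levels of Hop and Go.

80.6, 81.4

Hop's profit: π = (p_{Hop} − 33)(175 − 2p_{Hop} + p_{Go}).
∂π/∂p_{Hop} = 241 − 4p_{Hop} + p_{Go} = 0 ⇒ p_{Hop} = 60.25 + 0.25p_{Go}.
Similarly p_{Go} = 61.25 + 0.25p_{Hop}.
Substituting the second reaction function into the first: p_{Hop} = 60.25 + 0.25(61.25 + 0.25p_{Hop}), which gives 0.9375p_{Hop} = 75.5625 ⇒ p_{Hop} = 80.6.
Then p_{Go} = 61.25 + 0.25·80.6 = 81.4.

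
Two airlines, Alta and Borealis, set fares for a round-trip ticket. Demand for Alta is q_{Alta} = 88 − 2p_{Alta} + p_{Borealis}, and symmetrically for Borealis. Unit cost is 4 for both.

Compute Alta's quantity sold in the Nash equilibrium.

Alta's profit: π = (p_{Alta} − 4)(88 − 2p_{Alta} + p_{Borealis}).
∂π/∂p_{Alta} = 96 − 4p_{Alta} + p_{Borealis} = 0 ⇒ p_{Alta} = 24 + 0.25p_{Borealis}.
By symmetry p_{Borealis} = p_{Alta}; substituting into the reaction function, 0.75p_{Alta} = 24 and p_{Alta} = 32.
q_{Alta} = 88 − 2·32 + 32 = 56.

56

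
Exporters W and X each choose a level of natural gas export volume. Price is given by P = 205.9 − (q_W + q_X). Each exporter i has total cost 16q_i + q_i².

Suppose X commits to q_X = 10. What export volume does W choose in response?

44.975

Exporter W's profit: π = q_W(205.9 − (q_W + q_X)) − 16q_W − q_W².
∂π/∂q_W = 189.9 − 4q_W − q_X = 0, so q_W = 47.475 − 0.25q_X.
At q_X = 10: q_W = 47.475 − 0.25·10 = 44.975.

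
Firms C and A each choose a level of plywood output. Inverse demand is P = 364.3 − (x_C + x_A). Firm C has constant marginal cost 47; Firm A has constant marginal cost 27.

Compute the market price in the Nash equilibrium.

Firm C's profit: π = x_C(364.3 − (x_C + x_A)) − 47x_C.
∂π/∂x_C = 317.3 − 2x_C − x_A = 0, so x_C = 158.65 − 0.5x_A.
By the same steps for A: x_A = 168.65 − 0.5x_C.
Substituting the second reaction function into the first: x_C = 158.65 − 0.5(168.65 − 0.5x_C), which gives 0.75x_C = 74.325 ⇒ x_C = 99.1.
Then x_A = 168.65 − 0.5·99.1 = 119.1.
Equilibrium price: P = 364.3 − 218.2 = 146.1.

146.1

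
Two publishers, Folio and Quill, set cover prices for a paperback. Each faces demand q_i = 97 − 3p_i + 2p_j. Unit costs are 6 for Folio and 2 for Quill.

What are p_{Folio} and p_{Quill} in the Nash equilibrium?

28, 26.5

Folio's profit: π = (p_{Folio} − 6)(97 − 3p_{Folio} + 2p_{Quill}).
∂π/∂p_{Folio} = 115 − 6p_{Folio} + 2p_{Quill} = 0 ⇒ p_{Folio} = 115/6 + (1/3)p_{Quill}.
Similarly p_{Quill} = 103/6 + (1/3)p_{Folio}.
Solving the two reaction functions simultaneously: (1 − (1/3)(1/3))p_{Folio} = 115/6 + (1/3)·(103/6), so (8/9)p_{Folio} = 224/9 and p_{Folio} = 28.
Then p_{Quill} = 103/6 + (1/3)·28 = 26.5.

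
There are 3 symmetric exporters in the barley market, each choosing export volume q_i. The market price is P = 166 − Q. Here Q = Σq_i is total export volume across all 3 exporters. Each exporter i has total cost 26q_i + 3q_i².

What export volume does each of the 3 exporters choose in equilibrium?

14

A representative exporter's profit is π_i = q_i(166 − Q) − 26q_i − 3q_i², with Q = q_i + Σ_{j≠i} q_j.
First-order condition: 140 − 8q_i − Σ_{j≠i} q_j = 0.
In a symmetric equilibrium every exporter chooses the same q, so Σ_{j≠i} q_j = 2q. The condition becomes 140 − 10q = 0, giving q = 140/10 = 14.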